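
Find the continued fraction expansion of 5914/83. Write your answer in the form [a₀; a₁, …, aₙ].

[71; 3, 1, 20]

Run the Euclidean algorithm, recording each quotient:
⌊5914/83⌋ = 71, remainder 21
⌊83/21⌋ = 3, remainder 20
⌊21/20⌋ = 1, remainder 1
⌊20/1⌋ = 20, remainder 0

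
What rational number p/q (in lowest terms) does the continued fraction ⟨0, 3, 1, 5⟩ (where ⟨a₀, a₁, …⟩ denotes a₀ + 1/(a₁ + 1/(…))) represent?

a_0 = 0: 0/1
a_1 = 3: 1/3
a_2 = 1: 1/4
a_3 = 5: 6/23

6/23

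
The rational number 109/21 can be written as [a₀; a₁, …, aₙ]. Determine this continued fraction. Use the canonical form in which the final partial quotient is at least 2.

[5; 5, 4]

109 = 5·21 + 4, so a_0 = 5
21 = 5·4 + 1, so a_1 = 5
4 = 4·1 + 0, so a_2 = 4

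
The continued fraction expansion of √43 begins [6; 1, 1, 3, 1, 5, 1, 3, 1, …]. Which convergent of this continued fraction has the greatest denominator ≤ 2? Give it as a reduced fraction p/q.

13/2

a_0 = 6: 6/1  (≤ bound)
a_1 = 1: 7/1  (≤ bound)
a_2 = 1: 13/2  (≤ bound)
a_3 = 3: 46/7  (> 2, stop)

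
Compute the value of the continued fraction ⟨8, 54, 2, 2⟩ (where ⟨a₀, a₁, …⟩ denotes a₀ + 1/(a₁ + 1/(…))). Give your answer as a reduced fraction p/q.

2181/272

a_0 = 8: 8/1
a_1 = 54: 433/54
a_2 = 2: 874/109
a_3 = 2: 2181/272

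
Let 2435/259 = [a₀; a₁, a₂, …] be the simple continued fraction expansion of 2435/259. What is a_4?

2

2435 = 9·259 + 104, so a_0 = 9
259 = 2·104 + 51, so a_1 = 2
104 = 2·51 + 2, so a_2 = 2
51 = 25·2 + 1, so a_3 = 25
2 = 2·1 + 0, so a_4 = 2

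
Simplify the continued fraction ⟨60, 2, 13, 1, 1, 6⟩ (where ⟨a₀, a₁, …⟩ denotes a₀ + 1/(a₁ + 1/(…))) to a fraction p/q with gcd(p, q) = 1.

22076/365

a_0 = 60: 60/1
a_1 = 2: 121/2
a_2 = 13: 1633/27
a_3 = 1: 1754/29
a_4 = 1: 3387/56
a_5 = 6: 22076/365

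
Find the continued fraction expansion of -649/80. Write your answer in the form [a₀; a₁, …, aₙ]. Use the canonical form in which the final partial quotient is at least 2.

Repeatedly divide and take the remainder:
-649 ÷ 80 → quotient -9, remainder 71
80 ÷ 71 → quotient 1, remainder 9
71 ÷ 9 → quotient 7, remainder 8
9 ÷ 8 → quotient 1, remainder 1
8 ÷ 1 → quotient 8, remainder 0

[-9; 1, 7, 1, 8]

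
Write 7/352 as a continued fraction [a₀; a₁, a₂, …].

7 = 0·352 + 7, so a_0 = 0
352 = 50·7 + 2, so a_1 = 50
7 = 3·2 + 1, so a_2 = 3
2 = 2·1 + 0, so a_3 = 2

[0; 50, 3, 2]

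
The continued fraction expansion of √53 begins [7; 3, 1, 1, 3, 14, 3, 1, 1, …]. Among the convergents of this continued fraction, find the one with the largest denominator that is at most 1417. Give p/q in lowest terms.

a_0 = 7: 7/1  (≤ bound)
a_1 = 3: 22/3  (≤ bound)
a_2 = 1: 29/4  (≤ bound)
a_3 = 1: 51/7  (≤ bound)
a_4 = 3: 182/25  (≤ bound)
a_5 = 14: 2599/357  (≤ bound)
a_6 = 3: 7979/1096  (≤ bound)
a_7 = 1: 10578/1453  (> 1417, stop)

7979/1096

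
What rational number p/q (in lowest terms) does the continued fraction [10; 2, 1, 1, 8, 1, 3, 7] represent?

14107/1357

Build up convergents one term at a time:
a_0 = 10: 10/1
a_1 = 2: 21/2
a_2 = 1: 31/3
a_3 = 1: 52/5
a_4 = 8: 447/43
a_5 = 1: 499/48
a_6 = 3: 1944/187
a_7 = 7: 14107/1357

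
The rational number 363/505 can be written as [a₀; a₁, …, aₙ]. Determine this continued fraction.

Apply division with remainder until the remainder is 0:
363 = 0·505 + 363, so a_0 = 0
505 = 1·363 + 142, so a_1 = 1
363 = 2·142 + 79, so a_2 = 2
142 = 1·79 + 63, so a_3 = 1
79 = 1·63 + 16, so a_4 = 1
63 = 3·16 + 15, so a_5 = 3
16 = 1·15 + 1, so a_6 = 1
15 = 15·1 + 0, so a_7 = 15

[0; 1, 2, 1, 1, 3, 1, 15]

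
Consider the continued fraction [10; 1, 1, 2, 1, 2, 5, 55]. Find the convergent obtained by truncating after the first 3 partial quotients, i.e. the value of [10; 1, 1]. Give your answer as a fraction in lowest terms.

21/2

Build up convergents one term at a time:
a_0 = 10: 10/1
a_1 = 1: 11/1
a_2 = 1: 21/2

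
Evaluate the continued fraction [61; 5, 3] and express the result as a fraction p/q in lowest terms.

Start with 3.
5 + 1/(3/1) = 5 + 1/3 = 16/3
61 + 1/(16/3) = 61 + 3/16 = 979/16

979/16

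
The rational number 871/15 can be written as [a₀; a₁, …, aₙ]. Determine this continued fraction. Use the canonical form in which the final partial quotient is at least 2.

Repeatedly divide and take the remainder:
871 ÷ 15 → quotient 58, remainder 1
15 ÷ 1 → quotient 15, remainder 0

[58; 15]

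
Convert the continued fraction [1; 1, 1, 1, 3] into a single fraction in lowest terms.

Build up convergents one term at a time:
a_0 = 1: 1/1
a_1 = 1: 2/1
a_2 = 1: 3/2
a_3 = 1: 5/3
a_4 = 3: 18/11

18/11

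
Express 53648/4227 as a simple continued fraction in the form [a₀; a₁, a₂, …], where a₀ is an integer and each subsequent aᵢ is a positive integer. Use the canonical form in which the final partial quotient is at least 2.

53648 ÷ 4227 → quotient 12, remainder 2924
4227 ÷ 2924 → quotient 1, remainder 1303
2924 ÷ 1303 → quotient 2, remainder 318
1303 ÷ 318 → quotient 4, remainder 31
318 ÷ 31 → quotient 10, remainder 8
31 ÷ 8 → quotient 3, remainder 7
8 ÷ 7 → quotient 1, remainder 1
7 ÷ 1 → quotient 7, remainder 0

[12; 1, 2, 4, 10, 3, 1, 7]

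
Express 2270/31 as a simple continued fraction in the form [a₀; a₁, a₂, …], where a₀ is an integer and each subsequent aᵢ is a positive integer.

[73; 4, 2, 3]

2270 = 73·31 + 7, so a_0 = 73
31 = 4·7 + 3, so a_1 = 4
7 = 2·3 + 1, so a_2 = 2
3 = 3·1 + 0, so a_3 = 3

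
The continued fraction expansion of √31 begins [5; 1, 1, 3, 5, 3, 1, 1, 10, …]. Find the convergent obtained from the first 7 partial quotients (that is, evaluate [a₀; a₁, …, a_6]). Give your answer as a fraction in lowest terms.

a_0 = 5: 5/1
a_1 = 1: 6/1
a_2 = 1: 11/2
a_3 = 3: 39/7
a_4 = 5: 206/37
a_5 = 3: 657/118
a_6 = 1: 863/155

863/155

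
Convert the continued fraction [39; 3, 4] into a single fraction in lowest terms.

a_0 = 39: 39/1
a_1 = 3: 118/3
a_2 = 4: 511/13

511/13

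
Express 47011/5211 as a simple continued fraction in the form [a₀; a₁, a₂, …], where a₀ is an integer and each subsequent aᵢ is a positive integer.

47011 ÷ 5211 → quotient 9, remainder 112
5211 ÷ 112 → quotient 46, remainder 59
112 ÷ 59 → quotient 1, remainder 53
59 ÷ 53 → quotient 1, remainder 6
53 ÷ 6 → quotient 8, remainder 5
6 ÷ 5 → quotient 1, remainder 1
5 ÷ 1 → quotient 5, remainder 0

[9; 46, 1, 1, 8, 1, 5]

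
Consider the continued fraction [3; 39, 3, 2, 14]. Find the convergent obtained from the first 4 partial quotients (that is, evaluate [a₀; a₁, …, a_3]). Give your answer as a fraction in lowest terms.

Start with 2.
3 + 1/(2/1) = 3 + 1/2 = 7/2
39 + 1/(7/2) = 39 + 2/7 = 275/7
3 + 1/(275/7) = 3 + 7/275 = 832/275

832/275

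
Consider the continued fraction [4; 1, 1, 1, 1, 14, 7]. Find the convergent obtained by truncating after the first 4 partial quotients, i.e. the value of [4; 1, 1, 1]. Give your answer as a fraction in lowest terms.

Start with 1.
1 + 1/(1/1) = 1 + 1/1 = 2/1
1 + 1/(2/1) = 1 + 1/2 = 3/2
4 + 1/(3/2) = 4 + 2/3 = 14/3

14/3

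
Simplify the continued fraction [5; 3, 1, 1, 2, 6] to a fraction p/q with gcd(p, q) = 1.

a_0 = 5: 5/1
a_1 = 3: 16/3
a_2 = 1: 21/4
a_3 = 1: 37/7
a_4 = 2: 95/18
a_5 = 6: 607/115

607/115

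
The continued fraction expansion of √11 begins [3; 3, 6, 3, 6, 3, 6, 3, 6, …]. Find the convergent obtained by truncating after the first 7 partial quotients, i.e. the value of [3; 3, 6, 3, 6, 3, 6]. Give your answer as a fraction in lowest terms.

Compute successive convergents:
a_0 = 3: 3/1
a_1 = 3: 10/3
a_2 = 6: 63/19
a_3 = 3: 199/60
a_4 = 6: 1257/379
a_5 = 3: 3970/1197
a_6 = 6: 25077/7561

25077/7561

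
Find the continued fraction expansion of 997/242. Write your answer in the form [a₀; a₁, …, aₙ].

⌊997/242⌋ = 4, remainder 29
⌊242/29⌋ = 8, remainder 10
⌊29/10⌋ = 2, remainder 9
⌊10/9⌋ = 1, remainder 1
⌊9/1⌋ = 9, remainder 0

[4; 8, 2, 1, 9]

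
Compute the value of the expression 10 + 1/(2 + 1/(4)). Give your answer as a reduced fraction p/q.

94/9

Collapse the nested fraction from the inside out:
Start with 4.
2 + 1/(4/1) = 2 + 1/4 = 9/4
10 + 1/(9/4) = 10 + 4/9 = 94/9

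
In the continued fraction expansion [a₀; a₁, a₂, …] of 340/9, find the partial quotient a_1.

340 ÷ 9 → quotient 37, remainder 7
9 ÷ 7 → quotient 1, remainder 2

1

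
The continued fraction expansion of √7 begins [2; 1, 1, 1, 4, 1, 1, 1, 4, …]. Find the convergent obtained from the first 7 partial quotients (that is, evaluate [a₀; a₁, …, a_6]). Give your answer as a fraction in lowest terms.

Collapse the nested fraction from the inside out:
Start with 1.
1 + 1/(1/1) = 1 + 1/1 = 2/1
4 + 1/(2/1) = 4 + 1/2 = 9/2
1 + 1/(9/2) = 1 + 2/9 = 11/9
1 + 1/(11/9) = 1 + 9/11 = 20/11
1 + 1/(20/11) = 1 + 11/20 = 31/20
2 + 1/(31/20) = 2 + 20/31 = 82/31

82/31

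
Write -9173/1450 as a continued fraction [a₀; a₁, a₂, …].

[-7; 1, 2, 15, 3, 1, 7]

⌊-9173/1450⌋ = -7, remainder 977
⌊1450/977⌋ = 1, remainder 473
⌊977/473⌋ = 2, remainder 31
⌊473/31⌋ = 15, remainder 8
⌊31/8⌋ = 3, remainder 7
⌊8/7⌋ = 1, remainder 1
⌊7/1⌋ = 7, remainder 0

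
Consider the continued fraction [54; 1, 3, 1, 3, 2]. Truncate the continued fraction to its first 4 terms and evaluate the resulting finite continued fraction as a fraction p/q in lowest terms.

274/5

Starting at the tail and folding back:
Start with 1.
3 + 1/(1/1) = 3 + 1/1 = 4/1
1 + 1/(4/1) = 1 + 1/4 = 5/4
54 + 1/(5/4) = 54 + 4/5 = 274/5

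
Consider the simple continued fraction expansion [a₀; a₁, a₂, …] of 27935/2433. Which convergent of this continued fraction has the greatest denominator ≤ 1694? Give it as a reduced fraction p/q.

a_0 = 11: 11/1  (≤ bound)
a_1 = 2: 23/2  (≤ bound)
a_2 = 13: 310/27  (≤ bound)
a_3 = 5: 1573/137  (≤ bound)
a_4 = 1: 1883/164  (≤ bound)
a_5 = 14: 27935/2433  (> 1694, stop)

1883/164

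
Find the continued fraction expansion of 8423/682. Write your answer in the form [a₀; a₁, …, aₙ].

Repeatedly divide and take the remainder:
8423 = 12·682 + 239, so a_0 = 12
682 = 2·239 + 204, so a_1 = 2
239 = 1·204 + 35, so a_2 = 1
204 = 5·35 + 29, so a_3 = 5
35 = 1·29 + 6, so a_4 = 1
29 = 4·6 + 5, so a_5 = 4
6 = 1·5 + 1, so a_6 = 1
5 = 5·1 + 0, so a_7 = 5

[12; 2, 1, 5, 1, 4, 1, 5]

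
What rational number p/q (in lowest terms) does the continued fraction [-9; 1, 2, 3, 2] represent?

Compute successive convergents:
a_0 = -9: -9/1
a_1 = 1: -8/1
a_2 = 2: -25/3
a_3 = 3: -83/10
a_4 = 2: -191/23

-191/23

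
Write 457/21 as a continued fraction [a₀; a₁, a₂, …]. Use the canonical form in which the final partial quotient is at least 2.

[21; 1, 3, 5]

457 ÷ 21 → quotient 21, remainder 16
21 ÷ 16 → quotient 1, remainder 5
16 ÷ 5 → quotient 3, remainder 1
5 ÷ 1 → quotient 5, remainder 0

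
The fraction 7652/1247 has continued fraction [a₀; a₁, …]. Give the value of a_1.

7

Run the Euclidean algorithm, recording each quotient:
7652 ÷ 1247 → quotient 6, remainder 170
1247 ÷ 170 → quotient 7, remainder 57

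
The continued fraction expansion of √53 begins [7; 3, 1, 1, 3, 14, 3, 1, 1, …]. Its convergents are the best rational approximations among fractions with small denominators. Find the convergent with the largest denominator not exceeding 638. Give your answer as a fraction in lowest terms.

2599/357

List convergents until the denominator exceeds the bound:
a_0 = 7: 7/1  (≤ bound)
a_1 = 3: 22/3  (≤ bound)
a_2 = 1: 29/4  (≤ bound)
a_3 = 1: 51/7  (≤ bound)
a_4 = 3: 182/25  (≤ bound)
a_5 = 14: 2599/357  (≤ bound)
a_6 = 3: 7979/1096  (> 638, stop)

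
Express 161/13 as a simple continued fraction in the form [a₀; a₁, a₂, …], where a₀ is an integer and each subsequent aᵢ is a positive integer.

[12; 2, 1, 1, 2]

161 = 12·13 + 5, so a_0 = 12
13 = 2·5 + 3, so a_1 = 2
5 = 1·3 + 2, so a_2 = 1
3 = 1·2 + 1, so a_3 = 1
2 = 2·1 + 0, so a_4 = 2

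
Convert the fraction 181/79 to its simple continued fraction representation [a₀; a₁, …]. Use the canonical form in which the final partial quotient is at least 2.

Repeatedly divide and take the remainder:
181 ÷ 79 → quotient 2, remainder 23
79 ÷ 23 → quotient 3, remainder 10
23 ÷ 10 → quotient 2, remainder 3
10 ÷ 3 → quotient 3, remainder 1
3 ÷ 1 → quotient 3, remainder 0

[2; 3, 2, 3, 3]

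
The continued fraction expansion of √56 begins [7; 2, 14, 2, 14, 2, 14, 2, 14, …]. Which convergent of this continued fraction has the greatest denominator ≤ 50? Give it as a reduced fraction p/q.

217/29

List convergents until the denominator exceeds the bound:
a_0 = 7: 7/1  (≤ bound)
a_1 = 2: 15/2  (≤ bound)
a_2 = 14: 217/29  (≤ bound)
a_3 = 2: 449/60  (> 50, stop)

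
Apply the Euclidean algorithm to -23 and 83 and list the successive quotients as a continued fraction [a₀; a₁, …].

Run the Euclidean algorithm, recording each quotient:
-23 ÷ 83 → quotient -1, remainder 60
83 ÷ 60 → quotient 1, remainder 23
60 ÷ 23 → quotient 2, remainder 14
23 ÷ 14 → quotient 1, remainder 9
14 ÷ 9 → quotient 1, remainder 5
9 ÷ 5 → quotient 1, remainder 4
5 ÷ 4 → quotient 1, remainder 1
4 ÷ 1 → quotient 4, remainder 0

[-1; 1, 2, 1, 1, 1, 1, 4]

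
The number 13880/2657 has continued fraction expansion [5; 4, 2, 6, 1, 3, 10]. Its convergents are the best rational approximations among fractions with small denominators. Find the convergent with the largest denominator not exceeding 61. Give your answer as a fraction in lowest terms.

303/58

a_0 = 5: 5/1  (≤ bound)
a_1 = 4: 21/4  (≤ bound)
a_2 = 2: 47/9  (≤ bound)
a_3 = 6: 303/58  (≤ bound)
a_4 = 1: 350/67  (> 61, stop)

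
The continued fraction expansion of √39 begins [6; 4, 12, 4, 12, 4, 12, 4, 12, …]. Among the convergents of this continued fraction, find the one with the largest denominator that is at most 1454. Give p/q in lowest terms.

1249/200

a_0 = 6: 6/1  (≤ bound)
a_1 = 4: 25/4  (≤ bound)
a_2 = 12: 306/49  (≤ bound)
a_3 = 4: 1249/200  (≤ bound)
a_4 = 12: 15294/2449  (> 1454, stop)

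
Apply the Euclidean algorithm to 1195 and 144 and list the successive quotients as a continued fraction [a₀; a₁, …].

Run the Euclidean algorithm, recording each quotient:
1195 ÷ 144 → quotient 8, remainder 43
144 ÷ 43 → quotient 3, remainder 15
43 ÷ 15 → quotient 2, remainder 13
15 ÷ 13 → quotient 1, remainder 2
13 ÷ 2 → quotient 6, remainder 1
2 ÷ 1 → quotient 2, remainder 0

[8; 3, 2, 1, 6, 2]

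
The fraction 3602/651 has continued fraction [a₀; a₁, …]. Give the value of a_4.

3602 = 5·651 + 347, so a_0 = 5
651 = 1·347 + 304, so a_1 = 1
347 = 1·304 + 43, so a_2 = 1
304 = 7·43 + 3, so a_3 = 7
43 = 14·3 + 1, so a_4 = 14

14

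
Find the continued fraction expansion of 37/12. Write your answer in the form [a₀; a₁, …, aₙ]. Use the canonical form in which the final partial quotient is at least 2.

37 = 3·12 + 1, so a_0 = 3
12 = 12·1 + 0, so a_1 = 12

[3; 12]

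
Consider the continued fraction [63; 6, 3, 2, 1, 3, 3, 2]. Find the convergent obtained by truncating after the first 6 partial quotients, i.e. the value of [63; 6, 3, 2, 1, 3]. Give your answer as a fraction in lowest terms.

14716/233

Use the convergent recurrence hₖ = aₖ·hₖ₋₁ + hₖ₋₂ (and likewise for the denominators kₖ):
a_0 = 63: 63/1
a_1 = 6: 379/6
a_2 = 3: 1200/19
a_3 = 2: 2779/44
a_4 = 1: 3979/63
a_5 = 3: 14716/233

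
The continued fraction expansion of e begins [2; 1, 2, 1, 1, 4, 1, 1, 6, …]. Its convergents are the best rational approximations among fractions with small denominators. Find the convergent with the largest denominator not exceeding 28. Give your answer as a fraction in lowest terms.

a_0 = 2: 2/1  (≤ bound)
a_1 = 1: 3/1  (≤ bound)
a_2 = 2: 8/3  (≤ bound)
a_3 = 1: 11/4  (≤ bound)
a_4 = 1: 19/7  (≤ bound)
a_5 = 4: 87/32  (> 28, stop)

19/7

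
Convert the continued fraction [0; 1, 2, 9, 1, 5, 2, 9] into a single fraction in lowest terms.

a_0 = 0: 0/1
a_1 = 1: 1/1
a_2 = 2: 2/3
a_3 = 9: 19/28
a_4 = 1: 21/31
a_5 = 5: 124/183
a_6 = 2: 269/397
a_7 = 9: 2545/3756

2545/3756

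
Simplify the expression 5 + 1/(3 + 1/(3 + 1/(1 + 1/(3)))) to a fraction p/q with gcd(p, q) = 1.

Compute successive convergents:
a_0 = 5: 5/1
a_1 = 3: 16/3
a_2 = 3: 53/10
a_3 = 1: 69/13
a_4 = 3: 260/49

260/49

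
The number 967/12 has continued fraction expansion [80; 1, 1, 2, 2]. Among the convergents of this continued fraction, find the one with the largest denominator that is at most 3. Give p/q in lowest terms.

List convergents until the denominator exceeds the bound:
a_0 = 80: 80/1  (≤ bound)
a_1 = 1: 81/1  (≤ bound)
a_2 = 1: 161/2  (≤ bound)
a_3 = 2: 403/5  (> 3, stop)

161/2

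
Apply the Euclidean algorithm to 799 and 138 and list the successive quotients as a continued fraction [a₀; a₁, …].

[5; 1, 3, 1, 3, 7]

⌊799/138⌋ = 5, remainder 109
⌊138/109⌋ = 1, remainder 29
⌊109/29⌋ = 3, remainder 22
⌊29/22⌋ = 1, remainder 7
⌊22/7⌋ = 3, remainder 1
⌊7/1⌋ = 7, remainder 0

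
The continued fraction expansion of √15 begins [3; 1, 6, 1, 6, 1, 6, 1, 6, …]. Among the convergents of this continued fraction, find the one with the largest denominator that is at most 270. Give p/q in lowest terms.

244/63

List convergents until the denominator exceeds the bound:
a_0 = 3: 3/1  (≤ bound)
a_1 = 1: 4/1  (≤ bound)
a_2 = 6: 27/7  (≤ bound)
a_3 = 1: 31/8  (≤ bound)
a_4 = 6: 213/55  (≤ bound)
a_5 = 1: 244/63  (≤ bound)
a_6 = 6: 1677/433  (> 270, stop)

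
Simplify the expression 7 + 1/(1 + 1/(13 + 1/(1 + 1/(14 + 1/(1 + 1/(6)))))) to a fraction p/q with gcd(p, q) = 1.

Start with 6.
1 + 1/(6/1) = 1 + 1/6 = 7/6
14 + 1/(7/6) = 14 + 6/7 = 104/7
1 + 1/(104/7) = 1 + 7/104 = 111/104
13 + 1/(111/104) = 13 + 104/111 = 1547/111
1 + 1/(1547/111) = 1 + 111/1547 = 1658/1547
7 + 1/(1658/1547) = 7 + 1547/1658 = 13153/1658

13153/1658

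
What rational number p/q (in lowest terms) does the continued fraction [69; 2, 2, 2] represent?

833/12

a_0 = 69: 69/1
a_1 = 2: 139/2
a_2 = 2: 347/5
a_3 = 2: 833/12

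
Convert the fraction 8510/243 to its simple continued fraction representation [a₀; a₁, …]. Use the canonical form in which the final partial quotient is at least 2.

Apply division with remainder until the remainder is 0:
8510 ÷ 243 → quotient 35, remainder 5
243 ÷ 5 → quotient 48, remainder 3
5 ÷ 3 → quotient 1, remainder 2
3 ÷ 2 → quotient 1, remainder 1
2 ÷ 1 → quotient 2, remainder 0

[35; 48, 1, 1, 2]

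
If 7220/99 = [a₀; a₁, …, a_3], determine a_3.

⌊7220/99⌋ = 72, remainder 92
⌊99/92⌋ = 1, remainder 7
⌊92/7⌋ = 13, remainder 1
⌊7/1⌋ = 7, remainder 0

7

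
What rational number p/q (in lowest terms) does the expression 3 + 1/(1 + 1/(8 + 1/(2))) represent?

Collapse the nested fraction from the inside out:
Start with 2.
8 + 1/(2/1) = 8 + 1/2 = 17/2
1 + 1/(17/2) = 1 + 2/17 = 19/17
3 + 1/(19/17) = 3 + 17/19 = 74/19

74/19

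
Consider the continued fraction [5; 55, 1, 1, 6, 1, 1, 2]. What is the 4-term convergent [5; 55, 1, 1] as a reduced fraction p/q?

Start with 1.
1 + 1/(1/1) = 1 + 1/1 = 2/1
55 + 1/(2/1) = 55 + 1/2 = 111/2
5 + 1/(111/2) = 5 + 2/111 = 557/111

557/111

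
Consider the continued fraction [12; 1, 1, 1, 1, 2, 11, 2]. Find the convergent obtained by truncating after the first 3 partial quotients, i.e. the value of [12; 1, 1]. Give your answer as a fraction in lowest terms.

Work from the innermost term outward:
Start with 1.
1 + 1/(1/1) = 1 + 1/1 = 2/1
12 + 1/(2/1) = 12 + 1/2 = 25/2

25/2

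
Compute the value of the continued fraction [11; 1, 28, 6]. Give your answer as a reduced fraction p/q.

Start with 6.
28 + 1/(6/1) = 28 + 1/6 = 169/6
1 + 1/(169/6) = 1 + 6/169 = 175/169
11 + 1/(175/169) = 11 + 169/175 = 2094/175

2094/175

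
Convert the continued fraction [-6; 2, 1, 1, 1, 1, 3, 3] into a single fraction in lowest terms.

-865/154

Collapse the nested fraction from the inside out:
Start with 3.
3 + 1/(3/1) = 3 + 1/3 = 10/3
1 + 1/(10/3) = 1 + 3/10 = 13/10
1 + 1/(13/10) = 1 + 10/13 = 23/13
1 + 1/(23/13) = 1 + 13/23 = 36/23
1 + 1/(36/23) = 1 + 23/36 = 59/36
2 + 1/(59/36) = 2 + 36/59 = 154/59
-6 + 1/(154/59) = -6 + 59/154 = -865/154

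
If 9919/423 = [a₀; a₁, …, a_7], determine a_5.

1

Run the Euclidean algorithm, recording each quotient:
9919 = 23·423 + 190, so a_0 = 23
423 = 2·190 + 43, so a_1 = 2
190 = 4·43 + 18, so a_2 = 4
43 = 2·18 + 7, so a_3 = 2
18 = 2·7 + 4, so a_4 = 2
7 = 1·4 + 3, so a_5 = 1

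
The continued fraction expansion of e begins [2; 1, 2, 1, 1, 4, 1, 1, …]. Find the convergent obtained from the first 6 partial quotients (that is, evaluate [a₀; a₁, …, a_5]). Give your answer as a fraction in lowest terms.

87/32

a_0 = 2: 2/1
a_1 = 1: 3/1
a_2 = 2: 8/3
a_3 = 1: 11/4
a_4 = 1: 19/7
a_5 = 4: 87/32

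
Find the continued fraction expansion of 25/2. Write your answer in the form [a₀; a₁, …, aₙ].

[12; 2]

Apply division with remainder until the remainder is 0:
⌊25/2⌋ = 12, remainder 1
⌊2/1⌋ = 2, remainder 0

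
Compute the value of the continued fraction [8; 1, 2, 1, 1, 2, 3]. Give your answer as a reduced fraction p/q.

532/61

Start with 3.
2 + 1/(3/1) = 2 + 1/3 = 7/3
1 + 1/(7/3) = 1 + 3/7 = 10/7
1 + 1/(10/7) = 1 + 7/10 = 17/10
2 + 1/(17/10) = 2 + 10/17 = 44/17
1 + 1/(44/17) = 1 + 17/44 = 61/44
8 + 1/(61/44) = 8 + 44/61 = 532/61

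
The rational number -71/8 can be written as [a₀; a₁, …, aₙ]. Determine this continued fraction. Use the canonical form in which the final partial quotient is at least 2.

⌊-71/8⌋ = -9, remainder 1
⌊8/1⌋ = 8, remainder 0

[-9; 8]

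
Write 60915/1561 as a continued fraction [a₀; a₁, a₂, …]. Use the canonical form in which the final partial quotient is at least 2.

[39; 43, 2, 1, 3, 3]

60915 ÷ 1561 → quotient 39, remainder 36
1561 ÷ 36 → quotient 43, remainder 13
36 ÷ 13 → quotient 2, remainder 10
13 ÷ 10 → quotient 1, remainder 3
10 ÷ 3 → quotient 3, remainder 1
3 ÷ 1 → quotient 3, remainder 0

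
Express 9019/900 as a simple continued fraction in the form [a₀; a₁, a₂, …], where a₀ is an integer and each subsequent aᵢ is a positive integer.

[10; 47, 2, 1, 2, 2]

Run the Euclidean algorithm, recording each quotient:
⌊9019/900⌋ = 10, remainder 19
⌊900/19⌋ = 47, remainder 7
⌊19/7⌋ = 2, remainder 5
⌊7/5⌋ = 1, remainder 2
⌊5/2⌋ = 2, remainder 1
⌊2/1⌋ = 2, remainder 0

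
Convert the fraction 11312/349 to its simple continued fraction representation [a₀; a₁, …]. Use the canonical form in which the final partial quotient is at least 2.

[32; 2, 2, 2, 1, 3, 2, 2]

⌊11312/349⌋ = 32, remainder 144
⌊349/144⌋ = 2, remainder 61
⌊144/61⌋ = 2, remainder 22
⌊61/22⌋ = 2, remainder 17
⌊22/17⌋ = 1, remainder 5
⌊17/5⌋ = 3, remainder 2
⌊5/2⌋ = 2, remainder 1
⌊2/1⌋ = 2, remainder 0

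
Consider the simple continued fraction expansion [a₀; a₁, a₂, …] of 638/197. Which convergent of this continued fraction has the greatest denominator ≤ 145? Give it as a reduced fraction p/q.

285/88

List convergents until the denominator exceeds the bound:
a_0 = 3: 3/1  (≤ bound)
a_1 = 4: 13/4  (≤ bound)
a_2 = 5: 68/21  (≤ bound)
a_3 = 4: 285/88  (≤ bound)
a_4 = 2: 638/197  (> 145, stop)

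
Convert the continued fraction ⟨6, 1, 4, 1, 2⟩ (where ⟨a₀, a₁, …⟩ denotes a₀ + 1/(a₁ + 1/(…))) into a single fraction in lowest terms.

116/17

Build up convergents one term at a time:
a_0 = 6: 6/1
a_1 = 1: 7/1
a_2 = 4: 34/5
a_3 = 1: 41/6
a_4 = 2: 116/17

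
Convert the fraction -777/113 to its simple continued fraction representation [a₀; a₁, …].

[-7; 8, 14]

Apply division with remainder until the remainder is 0:
⌊-777/113⌋ = -7, remainder 14
⌊113/14⌋ = 8, remainder 1
⌊14/1⌋ = 14, remainder 0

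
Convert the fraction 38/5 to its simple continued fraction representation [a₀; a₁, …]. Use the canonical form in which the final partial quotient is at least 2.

38 = 7·5 + 3, so a_0 = 7
5 = 1·3 + 2, so a_1 = 1
3 = 1·2 + 1, so a_2 = 1
2 = 2·1 + 0, so a_3 = 2

[7; 1, 1, 2]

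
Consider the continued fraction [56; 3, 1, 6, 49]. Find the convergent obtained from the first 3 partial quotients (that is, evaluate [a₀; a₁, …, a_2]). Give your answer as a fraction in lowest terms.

a_0 = 56: 56/1
a_1 = 3: 169/3
a_2 = 1: 225/4

225/4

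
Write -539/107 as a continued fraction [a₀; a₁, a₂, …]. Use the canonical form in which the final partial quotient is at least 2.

[-6; 1, 25, 1, 3]

-539 = -6·107 + 103, so a_0 = -6
107 = 1·103 + 4, so a_1 = 1
103 = 25·4 + 3, so a_2 = 25
4 = 1·3 + 1, so a_3 = 1
3 = 3·1 + 0, so a_4 = 3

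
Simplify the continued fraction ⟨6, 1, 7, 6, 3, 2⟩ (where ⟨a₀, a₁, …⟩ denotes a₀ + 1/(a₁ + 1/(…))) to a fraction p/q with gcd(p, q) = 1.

Build up convergents one term at a time:
a_0 = 6: 6/1
a_1 = 1: 7/1
a_2 = 7: 55/8
a_3 = 6: 337/49
a_4 = 3: 1066/155
a_5 = 2: 2469/359

2469/359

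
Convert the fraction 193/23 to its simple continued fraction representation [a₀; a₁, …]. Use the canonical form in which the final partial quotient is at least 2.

Run the Euclidean algorithm, recording each quotient:
⌊193/23⌋ = 8, remainder 9
⌊23/9⌋ = 2, remainder 5
⌊9/5⌋ = 1, remainder 4
⌊5/4⌋ = 1, remainder 1
⌊4/1⌋ = 4, remainder 0

[8; 2, 1, 1, 4]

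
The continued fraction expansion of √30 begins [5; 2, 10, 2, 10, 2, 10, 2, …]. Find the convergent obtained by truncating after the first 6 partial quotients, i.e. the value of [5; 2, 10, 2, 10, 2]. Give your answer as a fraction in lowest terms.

5291/966

Work from the innermost term outward:
Start with 2.
10 + 1/(2/1) = 10 + 1/2 = 21/2
2 + 1/(21/2) = 2 + 2/21 = 44/21
10 + 1/(44/21) = 10 + 21/44 = 461/44
2 + 1/(461/44) = 2 + 44/461 = 966/461
5 + 1/(966/461) = 5 + 461/966 = 5291/966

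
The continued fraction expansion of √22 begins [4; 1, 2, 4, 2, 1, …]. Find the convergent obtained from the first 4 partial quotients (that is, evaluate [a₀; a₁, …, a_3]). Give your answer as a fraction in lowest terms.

Start with 4.
2 + 1/(4/1) = 2 + 1/4 = 9/4
1 + 1/(9/4) = 1 + 4/9 = 13/9
4 + 1/(13/9) = 4 + 9/13 = 61/13

61/13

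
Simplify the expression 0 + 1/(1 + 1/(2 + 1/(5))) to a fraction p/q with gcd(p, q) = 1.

Start with 5.
2 + 1/(5/1) = 2 + 1/5 = 11/5
1 + 1/(11/5) = 1 + 5/11 = 16/11
0 + 1/(16/11) = 0 + 11/16 = 11/16

11/16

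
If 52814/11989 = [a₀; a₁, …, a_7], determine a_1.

⌊52814/11989⌋ = 4, remainder 4858
⌊11989/4858⌋ = 2, remainder 2273

2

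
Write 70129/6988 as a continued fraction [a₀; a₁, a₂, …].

[10; 28, 15, 1, 1, 3, 2]

70129 = 10·6988 + 249, so a_0 = 10
6988 = 28·249 + 16, so a_1 = 28
249 = 15·16 + 9, so a_2 = 15
16 = 1·9 + 7, so a_3 = 1
9 = 1·7 + 2, so a_4 = 1
7 = 3·2 + 1, so a_5 = 3
2 = 2·1 + 0, so a_6 = 2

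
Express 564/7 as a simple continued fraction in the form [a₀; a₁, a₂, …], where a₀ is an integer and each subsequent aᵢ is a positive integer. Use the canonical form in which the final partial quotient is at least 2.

[80; 1, 1, 3]

564 ÷ 7 → quotient 80, remainder 4
7 ÷ 4 → quotient 1, remainder 3
4 ÷ 3 → quotient 1, remainder 1
3 ÷ 1 → quotient 3, remainder 0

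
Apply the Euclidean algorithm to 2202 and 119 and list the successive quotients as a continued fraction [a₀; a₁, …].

Repeatedly divide and take the remainder:
2202 ÷ 119 → quotient 18, remainder 60
119 ÷ 60 → quotient 1, remainder 59
60 ÷ 59 → quotient 1, remainder 1
59 ÷ 1 → quotient 59, remainder 0

[18; 1, 1, 59]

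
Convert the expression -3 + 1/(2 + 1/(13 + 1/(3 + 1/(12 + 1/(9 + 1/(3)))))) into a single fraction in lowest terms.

-72755/28893

Compute successive convergents:
a_0 = -3: -3/1
a_1 = 2: -5/2
a_2 = 13: -68/27
a_3 = 3: -209/83
a_4 = 12: -2576/1023
a_5 = 9: -23393/9290
a_6 = 3: -72755/28893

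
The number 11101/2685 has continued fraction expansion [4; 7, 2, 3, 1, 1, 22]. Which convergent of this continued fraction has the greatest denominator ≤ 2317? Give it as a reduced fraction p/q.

List convergents until the denominator exceeds the bound:
a_0 = 4: 4/1  (≤ bound)
a_1 = 7: 29/7  (≤ bound)
a_2 = 2: 62/15  (≤ bound)
a_3 = 3: 215/52  (≤ bound)
a_4 = 1: 277/67  (≤ bound)
a_5 = 1: 492/119  (≤ bound)
a_6 = 22: 11101/2685  (> 2317, stop)

492/119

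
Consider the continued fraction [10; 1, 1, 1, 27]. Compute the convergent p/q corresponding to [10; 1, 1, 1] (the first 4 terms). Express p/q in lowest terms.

32/3

a_0 = 10: 10/1
a_1 = 1: 11/1
a_2 = 1: 21/2
a_3 = 1: 32/3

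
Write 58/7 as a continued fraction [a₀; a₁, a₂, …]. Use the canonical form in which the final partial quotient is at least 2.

[8; 3, 2]

Repeatedly divide and take the remainder:
58 = 8·7 + 2, so a_0 = 8
7 = 3·2 + 1, so a_1 = 3
2 = 2·1 + 0, so a_2 = 2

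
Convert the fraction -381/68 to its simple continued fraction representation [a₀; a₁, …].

⌊-381/68⌋ = -6, remainder 27
⌊68/27⌋ = 2, remainder 14
⌊27/14⌋ = 1, remainder 13
⌊14/13⌋ = 1, remainder 1
⌊13/1⌋ = 13, remainder 0

[-6; 2, 1, 1, 13]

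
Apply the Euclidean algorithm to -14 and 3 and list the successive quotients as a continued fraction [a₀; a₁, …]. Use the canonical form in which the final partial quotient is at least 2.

-14 ÷ 3 → quotient -5, remainder 1
3 ÷ 1 → quotient 3, remainder 0

[-5; 3]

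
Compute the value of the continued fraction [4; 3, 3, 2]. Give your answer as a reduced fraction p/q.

Build up convergents one term at a time:
a_0 = 4: 4/1
a_1 = 3: 13/3
a_2 = 3: 43/10
a_3 = 2: 99/23

99/23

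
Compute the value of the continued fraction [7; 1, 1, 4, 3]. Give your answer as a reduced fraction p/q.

Start with 3.
4 + 1/(3/1) = 4 + 1/3 = 13/3
1 + 1/(13/3) = 1 + 3/13 = 16/13
1 + 1/(16/13) = 1 + 13/16 = 29/16
7 + 1/(29/16) = 7 + 16/29 = 219/29

219/29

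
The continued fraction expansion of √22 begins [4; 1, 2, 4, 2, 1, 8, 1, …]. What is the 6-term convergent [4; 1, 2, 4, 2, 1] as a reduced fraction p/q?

197/42

Start with 1.
2 + 1/(1/1) = 2 + 1/1 = 3/1
4 + 1/(3/1) = 4 + 1/3 = 13/3
2 + 1/(13/3) = 2 + 3/13 = 29/13
1 + 1/(29/13) = 1 + 13/29 = 42/29
4 + 1/(42/29) = 4 + 29/42 = 197/42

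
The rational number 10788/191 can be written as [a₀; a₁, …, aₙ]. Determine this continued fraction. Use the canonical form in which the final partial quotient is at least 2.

10788 ÷ 191 → quotient 56, remainder 92
191 ÷ 92 → quotient 2, remainder 7
92 ÷ 7 → quotient 13, remainder 1
7 ÷ 1 → quotient 7, remainder 0

[56; 2, 13, 7]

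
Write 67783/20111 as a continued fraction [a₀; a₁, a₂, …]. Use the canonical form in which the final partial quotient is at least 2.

[3; 2, 1, 2, 3, 18, 3, 13]

⌊67783/20111⌋ = 3, remainder 7450
⌊20111/7450⌋ = 2, remainder 5211
⌊7450/5211⌋ = 1, remainder 2239
⌊5211/2239⌋ = 2, remainder 733
⌊2239/733⌋ = 3, remainder 40
⌊733/40⌋ = 18, remainder 13
⌊40/13⌋ = 3, remainder 1
⌊13/1⌋ = 13, remainder 0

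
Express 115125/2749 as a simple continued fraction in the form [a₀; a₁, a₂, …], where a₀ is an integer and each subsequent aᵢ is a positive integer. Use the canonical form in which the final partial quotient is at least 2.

[41; 1, 7, 3, 1, 11, 7]

115125 ÷ 2749 → quotient 41, remainder 2416
2749 ÷ 2416 → quotient 1, remainder 333
2416 ÷ 333 → quotient 7, remainder 85
333 ÷ 85 → quotient 3, remainder 78
85 ÷ 78 → quotient 1, remainder 7
78 ÷ 7 → quotient 11, remainder 1
7 ÷ 1 → quotient 7, remainder 0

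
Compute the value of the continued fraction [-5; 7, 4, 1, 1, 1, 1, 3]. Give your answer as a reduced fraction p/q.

-2912/599

a_0 = -5: -5/1
a_1 = 7: -34/7
a_2 = 4: -141/29
a_3 = 1: -175/36
a_4 = 1: -316/65
a_5 = 1: -491/101
a_6 = 1: -807/166
a_7 = 3: -2912/599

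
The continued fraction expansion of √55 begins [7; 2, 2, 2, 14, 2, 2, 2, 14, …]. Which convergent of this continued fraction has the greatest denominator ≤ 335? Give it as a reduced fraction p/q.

a_0 = 7: 7/1  (≤ bound)
a_1 = 2: 15/2  (≤ bound)
a_2 = 2: 37/5  (≤ bound)
a_3 = 2: 89/12  (≤ bound)
a_4 = 14: 1283/173  (≤ bound)
a_5 = 2: 2655/358  (> 335, stop)

1283/173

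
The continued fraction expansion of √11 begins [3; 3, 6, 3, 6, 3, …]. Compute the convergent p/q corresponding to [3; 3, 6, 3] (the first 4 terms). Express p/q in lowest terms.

Start with 3.
6 + 1/(3/1) = 6 + 1/3 = 19/3
3 + 1/(19/3) = 3 + 3/19 = 60/19
3 + 1/(60/19) = 3 + 19/60 = 199/60

199/60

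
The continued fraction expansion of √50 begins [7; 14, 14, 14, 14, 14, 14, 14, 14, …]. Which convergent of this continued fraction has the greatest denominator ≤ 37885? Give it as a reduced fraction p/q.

a_0 = 7: 7/1  (≤ bound)
a_1 = 14: 99/14  (≤ bound)
a_2 = 14: 1393/197  (≤ bound)
a_3 = 14: 19601/2772  (≤ bound)
a_4 = 14: 275807/39005  (> 37885, stop)

19601/2772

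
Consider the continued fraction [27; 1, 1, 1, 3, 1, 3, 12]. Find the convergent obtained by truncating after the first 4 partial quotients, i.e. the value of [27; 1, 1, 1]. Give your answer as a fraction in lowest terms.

Compute successive convergents:
a_0 = 27: 27/1
a_1 = 1: 28/1
a_2 = 1: 55/2
a_3 = 1: 83/3

83/3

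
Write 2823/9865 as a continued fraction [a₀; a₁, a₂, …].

[0; 3, 2, 45, 31]

Repeatedly divide and take the remainder:
2823 = 0·9865 + 2823, so a_0 = 0
9865 = 3·2823 + 1396, so a_1 = 3
2823 = 2·1396 + 31, so a_2 = 2
1396 = 45·31 + 1, so a_3 = 45
31 = 31·1 + 0, so a_4 = 31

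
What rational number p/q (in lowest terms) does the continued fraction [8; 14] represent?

113/14

a_0 = 8: 8/1
a_1 = 14: 113/14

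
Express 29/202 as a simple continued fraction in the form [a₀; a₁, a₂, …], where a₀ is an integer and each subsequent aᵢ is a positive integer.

Repeatedly divide and take the remainder:
29 ÷ 202 → quotient 0, remainder 29
202 ÷ 29 → quotient 6, remainder 28
29 ÷ 28 → quotient 1, remainder 1
28 ÷ 1 → quotient 28, remainder 0

[0; 6, 1, 28]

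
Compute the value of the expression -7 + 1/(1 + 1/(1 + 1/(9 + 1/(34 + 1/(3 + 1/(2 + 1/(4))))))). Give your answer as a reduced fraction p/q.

-131152/20259

Start with 4.
2 + 1/(4/1) = 2 + 1/4 = 9/4
3 + 1/(9/4) = 3 + 4/9 = 31/9
34 + 1/(31/9) = 34 + 9/31 = 1063/31
9 + 1/(1063/31) = 9 + 31/1063 = 9598/1063
1 + 1/(9598/1063) = 1 + 1063/9598 = 10661/9598
1 + 1/(10661/9598) = 1 + 9598/10661 = 20259/10661
-7 + 1/(20259/10661) = -7 + 10661/20259 = -131152/20259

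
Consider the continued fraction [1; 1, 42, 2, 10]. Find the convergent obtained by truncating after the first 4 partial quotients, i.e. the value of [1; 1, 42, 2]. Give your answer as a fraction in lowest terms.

Start with 2.
42 + 1/(2/1) = 42 + 1/2 = 85/2
1 + 1/(85/2) = 1 + 2/85 = 87/85
1 + 1/(87/85) = 1 + 85/87 = 172/87

172/87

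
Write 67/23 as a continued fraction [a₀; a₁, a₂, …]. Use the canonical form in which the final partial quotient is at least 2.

⌊67/23⌋ = 2, remainder 21
⌊23/21⌋ = 1, remainder 2
⌊21/2⌋ = 10, remainder 1
⌊2/1⌋ = 2, remainder 0

[2; 1, 10, 2]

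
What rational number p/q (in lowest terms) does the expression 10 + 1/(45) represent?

Use the convergent recurrence hₖ = aₖ·hₖ₋₁ + hₖ₋₂ (and likewise for the denominators kₖ):
a_0 = 10: 10/1
a_1 = 45: 451/45

451/45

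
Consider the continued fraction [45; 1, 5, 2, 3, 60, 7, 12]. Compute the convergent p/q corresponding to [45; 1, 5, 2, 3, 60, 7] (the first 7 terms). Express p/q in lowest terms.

872695/19036

Start with 7.
60 + 1/(7/1) = 60 + 1/7 = 421/7
3 + 1/(421/7) = 3 + 7/421 = 1270/421
2 + 1/(1270/421) = 2 + 421/1270 = 2961/1270
5 + 1/(2961/1270) = 5 + 1270/2961 = 16075/2961
1 + 1/(16075/2961) = 1 + 2961/16075 = 19036/16075
45 + 1/(19036/16075) = 45 + 16075/19036 = 872695/19036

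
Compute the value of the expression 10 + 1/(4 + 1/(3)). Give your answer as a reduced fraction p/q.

Start with 3.
4 + 1/(3/1) = 4 + 1/3 = 13/3
10 + 1/(13/3) = 10 + 3/13 = 133/13

133/13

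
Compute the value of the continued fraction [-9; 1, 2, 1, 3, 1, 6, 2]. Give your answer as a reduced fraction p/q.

a_0 = -9: -9/1
a_1 = 1: -8/1
a_2 = 2: -25/3
a_3 = 1: -33/4
a_4 = 3: -124/15
a_5 = 1: -157/19
a_6 = 6: -1066/129
a_7 = 2: -2289/277

-2289/277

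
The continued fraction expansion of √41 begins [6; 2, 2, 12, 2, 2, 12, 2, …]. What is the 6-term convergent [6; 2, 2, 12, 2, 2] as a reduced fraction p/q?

Start with 2.
2 + 1/(2/1) = 2 + 1/2 = 5/2
12 + 1/(5/2) = 12 + 2/5 = 62/5
2 + 1/(62/5) = 2 + 5/62 = 129/62
2 + 1/(129/62) = 2 + 62/129 = 320/129
6 + 1/(320/129) = 6 + 129/320 = 2049/320

2049/320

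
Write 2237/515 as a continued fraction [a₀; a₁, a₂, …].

[4; 2, 1, 10, 16]

⌊2237/515⌋ = 4, remainder 177
⌊515/177⌋ = 2, remainder 161
⌊177/161⌋ = 1, remainder 16
⌊161/16⌋ = 10, remainder 1
⌊16/1⌋ = 16, remainder 0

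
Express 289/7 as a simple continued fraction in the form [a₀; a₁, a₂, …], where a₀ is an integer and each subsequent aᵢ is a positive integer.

[41; 3, 2]

289 = 41·7 + 2, so a_0 = 41
7 = 3·2 + 1, so a_1 = 3
2 = 2·1 + 0, so a_2 = 2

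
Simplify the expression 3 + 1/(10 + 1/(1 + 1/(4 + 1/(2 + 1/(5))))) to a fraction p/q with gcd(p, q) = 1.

2007/649

a_0 = 3: 3/1
a_1 = 10: 31/10
a_2 = 1: 34/11
a_3 = 4: 167/54
a_4 = 2: 368/119
a_5 = 5: 2007/649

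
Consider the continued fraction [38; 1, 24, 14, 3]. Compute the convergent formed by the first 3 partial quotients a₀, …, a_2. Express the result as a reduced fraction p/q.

974/25

Collapse the nested fraction from the inside out:
Start with 24.
1 + 1/(24/1) = 1 + 1/24 = 25/24
38 + 1/(25/24) = 38 + 24/25 = 974/25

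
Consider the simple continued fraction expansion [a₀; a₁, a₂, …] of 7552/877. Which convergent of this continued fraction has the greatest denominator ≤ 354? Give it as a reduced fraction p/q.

a_0 = 8: 8/1  (≤ bound)
a_1 = 1: 9/1  (≤ bound)
a_2 = 1: 17/2  (≤ bound)
a_3 = 1: 26/3  (≤ bound)
a_4 = 1: 43/5  (≤ bound)
a_5 = 2: 112/13  (≤ bound)
a_6 = 1: 155/18  (≤ bound)
a_7 = 48: 7552/877  (> 354, stop)

155/18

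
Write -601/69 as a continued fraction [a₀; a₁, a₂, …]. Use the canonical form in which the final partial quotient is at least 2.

-601 ÷ 69 → quotient -9, remainder 20
69 ÷ 20 → quotient 3, remainder 9
20 ÷ 9 → quotient 2, remainder 2
9 ÷ 2 → quotient 4, remainder 1
2 ÷ 1 → quotient 2, remainder 0

[-9; 3, 2, 4, 2]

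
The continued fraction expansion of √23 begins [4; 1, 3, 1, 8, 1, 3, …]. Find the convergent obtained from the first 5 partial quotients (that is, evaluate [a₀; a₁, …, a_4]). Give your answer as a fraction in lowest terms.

211/44

Work from the innermost term outward:
Start with 8.
1 + 1/(8/1) = 1 + 1/8 = 9/8
3 + 1/(9/8) = 3 + 8/9 = 35/9
1 + 1/(35/9) = 1 + 9/35 = 44/35
4 + 1/(44/35) = 4 + 35/44 = 211/44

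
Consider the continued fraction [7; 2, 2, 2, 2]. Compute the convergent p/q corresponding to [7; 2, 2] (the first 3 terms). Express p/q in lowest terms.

37/5

Start with 2.
2 + 1/(2/1) = 2 + 1/2 = 5/2
7 + 1/(5/2) = 7 + 2/5 = 37/5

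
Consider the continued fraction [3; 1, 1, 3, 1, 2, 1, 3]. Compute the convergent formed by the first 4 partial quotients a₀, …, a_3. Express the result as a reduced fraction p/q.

Start with 3.
1 + 1/(3/1) = 1 + 1/3 = 4/3
1 + 1/(4/3) = 1 + 3/4 = 7/4
3 + 1/(7/4) = 3 + 4/7 = 25/7

25/7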